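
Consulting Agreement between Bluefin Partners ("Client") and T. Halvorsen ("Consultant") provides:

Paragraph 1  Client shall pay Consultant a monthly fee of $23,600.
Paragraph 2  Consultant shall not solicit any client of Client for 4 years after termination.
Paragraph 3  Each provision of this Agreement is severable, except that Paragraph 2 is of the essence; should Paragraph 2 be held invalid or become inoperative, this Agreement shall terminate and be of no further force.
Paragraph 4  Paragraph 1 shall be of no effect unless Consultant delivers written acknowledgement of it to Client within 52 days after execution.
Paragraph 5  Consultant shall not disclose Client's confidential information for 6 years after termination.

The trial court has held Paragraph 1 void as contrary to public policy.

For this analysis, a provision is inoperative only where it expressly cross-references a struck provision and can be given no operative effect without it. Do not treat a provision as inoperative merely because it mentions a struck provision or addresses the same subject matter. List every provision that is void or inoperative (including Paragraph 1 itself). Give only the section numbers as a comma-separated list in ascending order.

1, 4

Paragraph 1 is struck. Paragraph 4 merely fixes the acknowledgement condition for Paragraph 1; with Paragraph 1 gone it has nothing to operate on and falls away. Paragraph 3 makes Paragraph 2 an essential term, but Paragraph 2 is unaffected, so the severability proviso in Paragraph 3 preserves the remaining provisions. Paragraph 2, Paragraph 3, and Paragraph 5 remain in effect.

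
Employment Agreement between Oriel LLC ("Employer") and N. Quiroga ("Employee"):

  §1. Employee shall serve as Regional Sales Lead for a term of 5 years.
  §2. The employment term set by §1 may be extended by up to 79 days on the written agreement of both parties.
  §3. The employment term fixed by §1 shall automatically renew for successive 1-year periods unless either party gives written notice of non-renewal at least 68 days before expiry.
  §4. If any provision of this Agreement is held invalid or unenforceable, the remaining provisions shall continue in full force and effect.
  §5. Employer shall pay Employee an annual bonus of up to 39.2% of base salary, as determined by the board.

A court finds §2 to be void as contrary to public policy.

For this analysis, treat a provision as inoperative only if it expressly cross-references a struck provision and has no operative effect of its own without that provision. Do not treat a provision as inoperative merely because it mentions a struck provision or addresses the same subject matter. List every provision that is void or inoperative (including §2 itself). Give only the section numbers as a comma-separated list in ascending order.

2

§2 is struck. No other provision's operative terms depend on §2. Under the severability clause in §4, the remaining provisions continue in force. The provisions still in force are §1, §3, §4, and §5.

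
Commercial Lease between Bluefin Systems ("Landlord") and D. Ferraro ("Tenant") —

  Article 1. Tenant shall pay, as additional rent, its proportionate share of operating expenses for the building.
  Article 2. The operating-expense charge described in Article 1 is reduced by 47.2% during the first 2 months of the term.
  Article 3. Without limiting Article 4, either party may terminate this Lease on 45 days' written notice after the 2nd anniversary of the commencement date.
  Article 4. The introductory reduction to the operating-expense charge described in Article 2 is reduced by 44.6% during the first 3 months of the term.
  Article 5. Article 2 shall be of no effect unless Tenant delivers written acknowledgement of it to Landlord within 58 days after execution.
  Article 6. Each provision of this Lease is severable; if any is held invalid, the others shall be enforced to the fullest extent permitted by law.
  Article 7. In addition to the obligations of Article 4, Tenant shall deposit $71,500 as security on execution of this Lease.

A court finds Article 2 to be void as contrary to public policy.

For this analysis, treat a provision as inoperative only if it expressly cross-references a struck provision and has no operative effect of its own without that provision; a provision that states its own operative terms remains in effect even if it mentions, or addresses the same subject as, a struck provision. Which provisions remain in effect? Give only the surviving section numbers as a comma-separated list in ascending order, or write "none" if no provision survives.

Article 2 is struck. Article 4 does nothing except set the introductory reduction to the introductory reduction to the operating-expense charge by reference to Article 2; with Article 2 gone it has no independent effect and is inoperative. The only function of Article 5 is the acknowledgement condition for Article 2, so it cannot stand once Article 2 is removed. Although Article 3 refers to Article 4, its operative terms do not depend on Article 4, so it remains in effect. Article 7 mentions Article 4 but its own obligation stands independently of Article 4, so Article 7 is not affected. Article 6 is a severability clause and preserves every provision that can still be given independent effect. The provisions still in force are Article 1, Article 3, Article 6, and Article 7.

1, 3, 6, 7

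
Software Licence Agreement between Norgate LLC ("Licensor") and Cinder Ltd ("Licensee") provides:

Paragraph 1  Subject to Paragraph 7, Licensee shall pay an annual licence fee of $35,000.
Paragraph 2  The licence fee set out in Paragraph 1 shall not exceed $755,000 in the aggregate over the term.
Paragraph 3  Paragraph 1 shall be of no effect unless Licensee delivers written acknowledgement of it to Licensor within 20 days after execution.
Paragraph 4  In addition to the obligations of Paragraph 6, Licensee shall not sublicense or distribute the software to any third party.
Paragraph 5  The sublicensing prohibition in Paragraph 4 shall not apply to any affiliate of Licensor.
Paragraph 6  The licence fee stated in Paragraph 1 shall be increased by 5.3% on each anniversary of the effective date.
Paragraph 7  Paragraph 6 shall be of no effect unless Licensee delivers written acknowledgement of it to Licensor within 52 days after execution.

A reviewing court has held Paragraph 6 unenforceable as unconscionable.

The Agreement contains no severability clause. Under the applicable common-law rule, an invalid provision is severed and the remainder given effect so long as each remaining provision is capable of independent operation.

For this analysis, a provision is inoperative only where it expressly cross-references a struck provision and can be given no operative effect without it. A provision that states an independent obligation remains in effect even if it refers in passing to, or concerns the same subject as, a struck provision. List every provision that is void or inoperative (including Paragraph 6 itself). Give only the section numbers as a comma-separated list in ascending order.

Paragraph 6 is struck. Paragraph 7 operates only by reference to Paragraph 6, so it falls with Paragraph 6. Paragraph 4 mentions Paragraph 6 but its own obligation stands independently of Paragraph 6, so Paragraph 4 is not affected. Paragraph 1 mentions Paragraph 7 but its own obligation stands independently of Paragraph 7, so Paragraph 1 is not affected. With no severability clause, the stated default rule severs what cannot stand and enforces each remaining provision that can operate on its own. Paragraph 1, Paragraph 2, Paragraph 3, Paragraph 4, and Paragraph 5 remain in effect.

6, 7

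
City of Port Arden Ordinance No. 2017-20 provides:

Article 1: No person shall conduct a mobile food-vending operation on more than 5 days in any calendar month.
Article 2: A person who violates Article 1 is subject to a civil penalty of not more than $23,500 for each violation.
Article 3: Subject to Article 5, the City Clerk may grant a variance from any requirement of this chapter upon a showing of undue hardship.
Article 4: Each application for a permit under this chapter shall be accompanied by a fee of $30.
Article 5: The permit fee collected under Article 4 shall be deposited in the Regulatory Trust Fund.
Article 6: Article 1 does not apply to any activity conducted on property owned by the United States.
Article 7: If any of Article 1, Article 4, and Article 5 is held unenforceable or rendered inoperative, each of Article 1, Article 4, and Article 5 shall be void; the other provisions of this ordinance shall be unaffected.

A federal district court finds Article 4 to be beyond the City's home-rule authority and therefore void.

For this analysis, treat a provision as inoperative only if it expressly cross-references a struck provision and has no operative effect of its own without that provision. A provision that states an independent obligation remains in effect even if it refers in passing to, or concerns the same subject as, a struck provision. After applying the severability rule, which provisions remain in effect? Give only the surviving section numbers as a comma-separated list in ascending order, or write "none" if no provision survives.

Article 4 is struck. Article 5 does nothing except set the disposition of the permit fee by reference to Article 4; with Article 4 gone it has no independent effect and is inoperative. Article 3 mentions Article 5 but its own obligation stands independently of Article 5, so Article 3 is not affected. Article 7 declares Article 1, Article 4, and Article 5 mutually dependent; since one of them has fallen, all of them are of no effect. That brings down Article 1 as well. Article 2 and Article 6 in turn depend solely on a provision now struck and likewise fall. The remainder continues in force under Article 7. Article 3 and Article 7 remain in effect.

3, 7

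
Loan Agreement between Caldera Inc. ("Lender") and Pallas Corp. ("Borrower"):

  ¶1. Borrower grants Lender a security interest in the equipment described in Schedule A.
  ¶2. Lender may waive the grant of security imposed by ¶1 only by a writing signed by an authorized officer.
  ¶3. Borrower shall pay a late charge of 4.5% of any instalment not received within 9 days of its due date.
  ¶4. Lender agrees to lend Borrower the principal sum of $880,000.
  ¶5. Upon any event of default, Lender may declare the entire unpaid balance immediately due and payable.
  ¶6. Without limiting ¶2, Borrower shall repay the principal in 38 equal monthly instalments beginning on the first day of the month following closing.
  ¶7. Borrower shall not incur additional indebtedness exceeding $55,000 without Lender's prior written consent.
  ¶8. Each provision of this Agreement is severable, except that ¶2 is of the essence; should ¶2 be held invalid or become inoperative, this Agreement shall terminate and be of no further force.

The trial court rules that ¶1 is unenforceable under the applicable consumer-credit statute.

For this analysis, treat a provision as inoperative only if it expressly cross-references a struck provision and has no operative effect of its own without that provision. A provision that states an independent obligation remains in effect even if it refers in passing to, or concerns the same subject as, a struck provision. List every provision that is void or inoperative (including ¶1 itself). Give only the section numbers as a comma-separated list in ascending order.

¶1 is struck. The only function of ¶2 is the waiver condition for ¶1, so it cannot stand once ¶1 is removed. ¶8 makes ¶2 an essential term, and ¶2 has been rendered inoperative by the cascade; under ¶8, the entire Agreement is therefore void. No provision of the Agreement survives.

1, 2, 3, 4, 5, 6, 7, 8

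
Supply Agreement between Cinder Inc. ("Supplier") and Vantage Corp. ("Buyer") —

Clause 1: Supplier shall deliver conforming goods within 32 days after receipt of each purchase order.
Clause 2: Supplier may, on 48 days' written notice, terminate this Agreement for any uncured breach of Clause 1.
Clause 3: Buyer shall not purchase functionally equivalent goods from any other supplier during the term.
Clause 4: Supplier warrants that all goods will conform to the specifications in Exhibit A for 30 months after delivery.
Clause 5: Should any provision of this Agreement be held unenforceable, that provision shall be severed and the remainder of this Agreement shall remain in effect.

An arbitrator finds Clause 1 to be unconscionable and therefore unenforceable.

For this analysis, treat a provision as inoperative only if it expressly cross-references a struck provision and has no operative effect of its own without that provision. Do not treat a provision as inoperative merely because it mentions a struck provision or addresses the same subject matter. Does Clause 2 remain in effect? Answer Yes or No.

Clause 1 is struck. Clause 2 operates only by reference to Clause 1, so it falls with Clause 1. Clause 5 is a severability clause and preserves every provision that can still be given independent effect. That leaves Clause 3, Clause 4, and Clause 5 in effect. Clause 2 is among the inoperative provisions, so the answer is no.

No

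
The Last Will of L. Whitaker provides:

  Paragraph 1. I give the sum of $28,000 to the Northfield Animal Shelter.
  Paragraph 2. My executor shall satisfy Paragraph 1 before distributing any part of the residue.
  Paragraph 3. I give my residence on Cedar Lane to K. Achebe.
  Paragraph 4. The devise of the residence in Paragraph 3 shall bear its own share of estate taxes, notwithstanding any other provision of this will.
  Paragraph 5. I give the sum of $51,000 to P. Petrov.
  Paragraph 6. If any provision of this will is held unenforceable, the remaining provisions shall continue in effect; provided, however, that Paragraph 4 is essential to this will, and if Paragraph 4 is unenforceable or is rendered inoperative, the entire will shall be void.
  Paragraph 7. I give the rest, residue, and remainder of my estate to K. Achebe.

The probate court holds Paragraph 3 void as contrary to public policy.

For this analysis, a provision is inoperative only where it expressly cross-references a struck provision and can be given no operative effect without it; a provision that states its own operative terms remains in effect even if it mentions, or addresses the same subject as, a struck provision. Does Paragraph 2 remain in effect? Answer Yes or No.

No

Paragraph 3 is struck. Paragraph 4 merely fixes the tax charge on Paragraph 3; with Paragraph 3 gone it has nothing to operate on and falls away. Paragraph 6 makes Paragraph 4 an essential term, and Paragraph 4 has been rendered inoperative by the cascade; under Paragraph 6, the entire will is therefore void. No provision of the will survives. Paragraph 2 is among the inoperative provisions, so the answer is no.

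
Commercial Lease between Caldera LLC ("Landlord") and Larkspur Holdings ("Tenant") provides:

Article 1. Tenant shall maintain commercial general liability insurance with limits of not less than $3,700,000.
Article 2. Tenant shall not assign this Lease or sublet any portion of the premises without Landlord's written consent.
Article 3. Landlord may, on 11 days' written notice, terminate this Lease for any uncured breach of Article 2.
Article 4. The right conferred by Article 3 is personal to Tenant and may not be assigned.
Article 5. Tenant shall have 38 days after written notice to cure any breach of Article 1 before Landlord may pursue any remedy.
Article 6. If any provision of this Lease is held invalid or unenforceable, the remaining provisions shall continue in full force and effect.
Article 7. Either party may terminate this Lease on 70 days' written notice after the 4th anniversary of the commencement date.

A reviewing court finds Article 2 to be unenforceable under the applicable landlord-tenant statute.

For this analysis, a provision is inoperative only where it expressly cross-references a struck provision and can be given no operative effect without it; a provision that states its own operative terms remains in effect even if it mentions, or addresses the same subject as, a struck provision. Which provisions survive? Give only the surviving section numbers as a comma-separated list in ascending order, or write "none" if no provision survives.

1, 5, 6, 7

Article 2 is struck. Article 3 has no operative effect of its own apart from Article 2 and is therefore inoperative. The only function of Article 4 is the non-assignment of Article 3, so it cannot stand once Article 3 is removed. Under the severability clause in Article 6, the remaining provisions continue in force. Article 1, Article 5, Article 6, and Article 7 remain in effect.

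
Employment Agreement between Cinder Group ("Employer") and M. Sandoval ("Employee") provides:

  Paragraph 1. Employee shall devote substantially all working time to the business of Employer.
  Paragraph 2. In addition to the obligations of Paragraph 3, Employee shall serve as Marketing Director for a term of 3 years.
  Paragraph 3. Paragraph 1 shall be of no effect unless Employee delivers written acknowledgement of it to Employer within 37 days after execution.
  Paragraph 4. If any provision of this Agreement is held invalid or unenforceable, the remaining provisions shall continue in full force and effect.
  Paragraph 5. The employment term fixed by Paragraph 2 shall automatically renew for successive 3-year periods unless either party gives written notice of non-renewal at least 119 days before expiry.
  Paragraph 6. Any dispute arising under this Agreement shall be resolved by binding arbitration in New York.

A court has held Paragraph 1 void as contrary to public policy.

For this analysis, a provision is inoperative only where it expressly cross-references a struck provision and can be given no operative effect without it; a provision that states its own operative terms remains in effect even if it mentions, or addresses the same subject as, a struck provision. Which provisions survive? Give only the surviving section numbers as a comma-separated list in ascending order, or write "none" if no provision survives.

Paragraph 1 is struck. The only function of Paragraph 3 is the acknowledgement condition for Paragraph 1, so it cannot stand once Paragraph 1 is removed. Paragraph 2 mentions Paragraph 3 but its own obligation stands independently of Paragraph 3, so Paragraph 2 is not affected. Under the severability clause in Paragraph 4, the remaining provisions continue in force. Paragraph 2, Paragraph 4, Paragraph 5, and Paragraph 6 remain in effect.

2, 4, 5, 6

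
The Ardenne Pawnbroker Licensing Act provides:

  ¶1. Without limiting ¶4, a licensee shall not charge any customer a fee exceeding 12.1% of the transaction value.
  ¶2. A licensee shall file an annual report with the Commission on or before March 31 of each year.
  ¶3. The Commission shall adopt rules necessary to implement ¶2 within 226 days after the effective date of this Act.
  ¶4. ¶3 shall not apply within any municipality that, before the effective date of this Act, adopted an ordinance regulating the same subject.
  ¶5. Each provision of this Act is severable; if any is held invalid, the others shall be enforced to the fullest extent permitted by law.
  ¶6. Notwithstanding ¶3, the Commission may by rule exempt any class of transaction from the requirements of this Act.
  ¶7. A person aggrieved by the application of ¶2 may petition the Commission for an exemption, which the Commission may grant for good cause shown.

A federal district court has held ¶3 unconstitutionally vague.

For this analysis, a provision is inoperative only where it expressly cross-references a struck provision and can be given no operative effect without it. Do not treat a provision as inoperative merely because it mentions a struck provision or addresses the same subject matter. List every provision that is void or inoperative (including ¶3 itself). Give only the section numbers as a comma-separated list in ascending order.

3, 4

¶3 is struck. The only function of ¶4 is the local-preemption carve-out from ¶3, so it cannot stand once ¶3 is removed. ¶6 mentions ¶3 but its own obligation stands independently of ¶3, so ¶6 is not affected. ¶1 mentions ¶4 but its own obligation stands independently of ¶4, so ¶1 is not affected. Under the severability clause in ¶5, the remaining provisions continue in force. That leaves ¶1, ¶2, ¶5, ¶6, and ¶7 in effect.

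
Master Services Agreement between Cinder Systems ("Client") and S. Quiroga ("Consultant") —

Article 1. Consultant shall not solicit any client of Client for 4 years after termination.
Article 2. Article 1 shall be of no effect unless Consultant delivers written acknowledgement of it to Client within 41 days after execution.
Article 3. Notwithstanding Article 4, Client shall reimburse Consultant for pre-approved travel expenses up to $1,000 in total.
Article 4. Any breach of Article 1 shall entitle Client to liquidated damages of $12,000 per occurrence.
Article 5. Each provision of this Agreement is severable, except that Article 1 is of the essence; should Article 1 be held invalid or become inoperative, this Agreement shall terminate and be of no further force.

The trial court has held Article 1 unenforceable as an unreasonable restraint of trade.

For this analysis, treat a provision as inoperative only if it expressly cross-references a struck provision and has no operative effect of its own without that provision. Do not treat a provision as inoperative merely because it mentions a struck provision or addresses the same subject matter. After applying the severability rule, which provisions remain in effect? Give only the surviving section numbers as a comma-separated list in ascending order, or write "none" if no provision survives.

Article 1 is struck. Article 2 merely fixes the acknowledgement condition for Article 1; with Article 1 gone it has nothing to operate on and falls away. Article 4 operates only by reference to Article 1, so it falls with Article 1. Article 5 makes Article 1 an essential term, and Article 1 is the provision held invalid; under Article 5, the entire Agreement is therefore void. No provision of the Agreement survives.

none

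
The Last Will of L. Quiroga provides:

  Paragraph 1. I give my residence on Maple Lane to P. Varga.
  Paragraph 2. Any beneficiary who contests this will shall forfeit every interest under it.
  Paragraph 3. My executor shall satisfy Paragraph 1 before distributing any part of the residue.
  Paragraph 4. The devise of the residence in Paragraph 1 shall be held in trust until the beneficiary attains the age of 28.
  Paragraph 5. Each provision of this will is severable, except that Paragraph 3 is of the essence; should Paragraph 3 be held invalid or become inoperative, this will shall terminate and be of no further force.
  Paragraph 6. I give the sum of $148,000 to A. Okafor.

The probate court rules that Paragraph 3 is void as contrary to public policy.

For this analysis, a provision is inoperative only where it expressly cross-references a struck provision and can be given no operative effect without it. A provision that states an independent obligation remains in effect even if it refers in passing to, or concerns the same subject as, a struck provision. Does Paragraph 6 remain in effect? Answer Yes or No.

Paragraph 3 is struck. No other provision's operative terms depend on Paragraph 3. Paragraph 5 makes Paragraph 3 an essential term, and Paragraph 3 is the provision held invalid; under Paragraph 5, the entire will is therefore void. No provision of the will survives. Paragraph 6 is among the inoperative provisions, so the answer is no.

No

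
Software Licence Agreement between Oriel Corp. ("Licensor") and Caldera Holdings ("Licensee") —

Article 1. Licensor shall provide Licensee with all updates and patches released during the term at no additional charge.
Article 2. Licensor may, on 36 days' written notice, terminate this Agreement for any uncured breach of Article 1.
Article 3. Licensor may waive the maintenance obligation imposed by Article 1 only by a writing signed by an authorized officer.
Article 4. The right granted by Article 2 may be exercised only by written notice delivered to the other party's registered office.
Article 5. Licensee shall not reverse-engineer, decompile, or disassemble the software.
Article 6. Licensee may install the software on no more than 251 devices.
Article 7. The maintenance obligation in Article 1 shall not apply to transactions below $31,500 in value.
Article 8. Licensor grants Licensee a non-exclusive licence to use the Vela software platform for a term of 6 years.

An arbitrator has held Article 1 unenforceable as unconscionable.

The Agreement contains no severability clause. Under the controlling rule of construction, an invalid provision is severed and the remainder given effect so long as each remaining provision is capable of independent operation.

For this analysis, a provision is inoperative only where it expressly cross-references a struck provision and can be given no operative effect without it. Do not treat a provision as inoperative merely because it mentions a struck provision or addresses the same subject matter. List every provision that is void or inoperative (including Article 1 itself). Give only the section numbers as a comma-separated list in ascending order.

Article 1 is struck. Article 2 merely fixes the termination right for breach of Article 1; with Article 1 gone it has nothing to operate on and falls away. Article 3 has no operative effect of its own apart from Article 1 and is therefore inoperative. Article 7 does nothing except set the carve-out from the maintenance obligation by reference to Article 1; with Article 1 gone it has no independent effect and is inoperative. Article 4 operates only by reference to Article 2, so it falls with Article 2. Under the stated default rule, only provisions that cannot operate independently fall away; the rest are enforced. That leaves Article 5, Article 6, and Article 8 in effect.

1, 2, 3, 4, 7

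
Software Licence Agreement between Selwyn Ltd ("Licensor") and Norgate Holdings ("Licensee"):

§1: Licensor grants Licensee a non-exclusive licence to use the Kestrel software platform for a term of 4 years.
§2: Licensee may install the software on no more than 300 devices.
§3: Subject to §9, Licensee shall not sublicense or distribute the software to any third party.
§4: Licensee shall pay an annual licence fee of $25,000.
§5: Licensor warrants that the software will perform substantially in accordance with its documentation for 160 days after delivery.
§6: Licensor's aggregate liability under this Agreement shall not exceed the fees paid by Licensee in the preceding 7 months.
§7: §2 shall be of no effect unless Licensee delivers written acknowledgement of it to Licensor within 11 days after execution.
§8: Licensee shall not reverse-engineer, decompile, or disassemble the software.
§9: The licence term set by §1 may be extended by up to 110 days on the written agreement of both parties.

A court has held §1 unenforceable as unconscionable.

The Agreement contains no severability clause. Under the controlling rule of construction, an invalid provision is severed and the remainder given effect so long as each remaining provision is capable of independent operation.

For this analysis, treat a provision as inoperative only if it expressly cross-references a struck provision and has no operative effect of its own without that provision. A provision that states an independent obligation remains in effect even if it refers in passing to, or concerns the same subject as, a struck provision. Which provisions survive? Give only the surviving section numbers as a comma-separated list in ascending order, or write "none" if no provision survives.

§1 is struck. The whole of §9 is the extension of the licence term, defined by reference to §1, so §9 cannot stand once §1 is removed. §3 mentions §9 but its own obligation stands independently of §9, so §3 is not affected. With no severability clause, the stated default rule severs what cannot stand and enforces each remaining provision that can operate on its own. §2, §3, §4, §5, §6, §7, and §8 remain in effect.

2, 3, 4, 5, 6, 7, 8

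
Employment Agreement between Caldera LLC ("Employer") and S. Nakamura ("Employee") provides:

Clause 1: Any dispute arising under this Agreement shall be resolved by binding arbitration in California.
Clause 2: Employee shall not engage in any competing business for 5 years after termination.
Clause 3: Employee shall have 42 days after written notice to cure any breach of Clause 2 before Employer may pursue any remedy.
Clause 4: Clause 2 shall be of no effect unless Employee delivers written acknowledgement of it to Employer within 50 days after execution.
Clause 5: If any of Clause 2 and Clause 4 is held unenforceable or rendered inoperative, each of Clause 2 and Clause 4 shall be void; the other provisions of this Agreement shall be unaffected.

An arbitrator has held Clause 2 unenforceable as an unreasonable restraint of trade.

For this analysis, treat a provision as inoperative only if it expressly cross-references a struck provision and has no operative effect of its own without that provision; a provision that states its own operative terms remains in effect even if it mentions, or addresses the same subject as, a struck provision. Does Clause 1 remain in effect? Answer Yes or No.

Clause 2 is struck. Clause 3 merely fixes the cure period for breach of Clause 2; with Clause 2 gone it has nothing to operate on and falls away. Clause 4 has no operative effect of its own apart from Clause 2 and is therefore inoperative. Clause 5 declares Clause 2 and Clause 4 mutually dependent; since one of them has fallen, all of them are of no effect. The remainder continues in force under Clause 5. The provisions still in force are Clause 1 and Clause 5. Clause 1 is among the surviving provisions, so the answer is yes.

Yes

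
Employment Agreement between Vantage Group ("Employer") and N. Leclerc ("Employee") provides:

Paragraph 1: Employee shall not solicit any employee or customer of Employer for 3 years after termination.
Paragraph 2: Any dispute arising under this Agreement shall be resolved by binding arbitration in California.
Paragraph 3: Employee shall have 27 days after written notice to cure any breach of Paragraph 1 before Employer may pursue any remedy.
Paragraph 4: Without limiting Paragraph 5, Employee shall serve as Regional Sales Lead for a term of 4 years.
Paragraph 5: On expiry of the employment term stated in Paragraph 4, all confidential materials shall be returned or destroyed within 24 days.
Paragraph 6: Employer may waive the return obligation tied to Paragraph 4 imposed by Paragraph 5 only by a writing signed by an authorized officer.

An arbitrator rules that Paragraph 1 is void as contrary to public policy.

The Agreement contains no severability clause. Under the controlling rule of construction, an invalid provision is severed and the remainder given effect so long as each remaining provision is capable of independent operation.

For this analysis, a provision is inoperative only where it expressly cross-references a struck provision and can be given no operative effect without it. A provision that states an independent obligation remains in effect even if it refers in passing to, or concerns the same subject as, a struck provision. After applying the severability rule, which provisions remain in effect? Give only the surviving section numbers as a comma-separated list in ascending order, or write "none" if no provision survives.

2, 4, 5, 6

Paragraph 1 is struck. Paragraph 3 operates only by reference to Paragraph 1, so it falls with Paragraph 1. With no severability clause, the stated default rule severs what cannot stand and enforces each remaining provision that can operate on its own. The provisions still in force are Paragraph 2, Paragraph 4, Paragraph 5, and Paragraph 6.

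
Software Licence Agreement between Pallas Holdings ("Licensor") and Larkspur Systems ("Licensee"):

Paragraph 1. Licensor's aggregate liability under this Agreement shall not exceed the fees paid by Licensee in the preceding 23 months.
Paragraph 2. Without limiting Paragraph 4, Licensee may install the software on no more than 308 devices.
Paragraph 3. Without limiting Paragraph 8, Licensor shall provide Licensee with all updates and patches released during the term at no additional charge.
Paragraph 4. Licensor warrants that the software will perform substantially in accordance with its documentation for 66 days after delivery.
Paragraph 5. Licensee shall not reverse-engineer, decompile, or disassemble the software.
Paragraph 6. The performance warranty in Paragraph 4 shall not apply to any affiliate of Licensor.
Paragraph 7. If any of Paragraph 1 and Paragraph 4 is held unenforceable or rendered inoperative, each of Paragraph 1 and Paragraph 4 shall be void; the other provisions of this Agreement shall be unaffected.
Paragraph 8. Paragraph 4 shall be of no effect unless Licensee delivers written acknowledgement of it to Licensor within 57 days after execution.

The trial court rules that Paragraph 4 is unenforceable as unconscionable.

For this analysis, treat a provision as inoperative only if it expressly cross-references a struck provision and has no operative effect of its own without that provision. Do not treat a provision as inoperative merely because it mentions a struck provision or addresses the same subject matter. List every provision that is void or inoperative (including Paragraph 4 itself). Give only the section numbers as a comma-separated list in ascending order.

1, 4, 6, 8

Paragraph 4 is struck. Paragraph 6 operates only by reference to Paragraph 4, so it falls with Paragraph 4. Paragraph 8 operates only by reference to Paragraph 4, so it falls with Paragraph 4. Although Paragraph 3 refers to Paragraph 8, its operative terms do not depend on Paragraph 8, so it remains in effect. Although Paragraph 2 refers to Paragraph 4, its operative terms do not depend on Paragraph 4, so it remains in effect. Paragraph 7 declares Paragraph 1 and Paragraph 4 mutually dependent; since one of them has fallen, all of them are of no effect. That brings down Paragraph 1 as well. The remainder continues in force under Paragraph 7. Paragraph 2, Paragraph 3, Paragraph 5, and Paragraph 7 remain in effect.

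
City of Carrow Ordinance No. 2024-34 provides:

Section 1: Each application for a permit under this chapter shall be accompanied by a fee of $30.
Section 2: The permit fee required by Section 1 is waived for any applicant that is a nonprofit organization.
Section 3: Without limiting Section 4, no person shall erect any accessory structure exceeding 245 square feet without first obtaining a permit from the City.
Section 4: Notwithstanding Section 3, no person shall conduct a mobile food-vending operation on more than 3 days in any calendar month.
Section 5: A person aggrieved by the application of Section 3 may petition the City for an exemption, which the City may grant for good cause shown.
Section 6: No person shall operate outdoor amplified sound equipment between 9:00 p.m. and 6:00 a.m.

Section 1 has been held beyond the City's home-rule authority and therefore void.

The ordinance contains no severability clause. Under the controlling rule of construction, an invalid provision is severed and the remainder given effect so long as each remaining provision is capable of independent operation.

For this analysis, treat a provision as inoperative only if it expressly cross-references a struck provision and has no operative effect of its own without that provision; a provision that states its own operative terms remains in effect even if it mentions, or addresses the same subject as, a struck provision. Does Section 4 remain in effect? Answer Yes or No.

Section 1 is struck. Section 2 has no operative effect of its own apart from Section 1 and is therefore inoperative. With no severability clause, the stated default rule severs what cannot stand and enforces each remaining provision that can operate on its own. The provisions still in force are Section 3, Section 4, Section 5, and Section 6. Section 4 is among the surviving provisions, so the answer is yes.

Yes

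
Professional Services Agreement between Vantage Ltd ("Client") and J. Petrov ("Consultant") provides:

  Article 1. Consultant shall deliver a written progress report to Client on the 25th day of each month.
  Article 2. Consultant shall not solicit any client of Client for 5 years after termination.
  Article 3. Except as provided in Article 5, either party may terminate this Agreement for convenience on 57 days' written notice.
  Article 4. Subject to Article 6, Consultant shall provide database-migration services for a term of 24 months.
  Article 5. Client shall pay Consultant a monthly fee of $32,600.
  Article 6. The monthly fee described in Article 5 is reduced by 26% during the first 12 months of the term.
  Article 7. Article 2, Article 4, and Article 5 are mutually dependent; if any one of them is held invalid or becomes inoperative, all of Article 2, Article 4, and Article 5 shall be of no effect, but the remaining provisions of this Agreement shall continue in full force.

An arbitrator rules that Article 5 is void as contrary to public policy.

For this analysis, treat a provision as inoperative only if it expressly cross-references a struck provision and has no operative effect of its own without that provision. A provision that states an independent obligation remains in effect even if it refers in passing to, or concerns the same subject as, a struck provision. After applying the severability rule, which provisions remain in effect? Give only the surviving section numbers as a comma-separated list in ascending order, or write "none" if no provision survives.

Article 5 is struck. The whole of Article 6 is the introductory reduction to the monthly fee, defined by reference to Article 5, so Article 6 cannot stand once Article 5 is removed. Article 3 mentions Article 5 but its own obligation stands independently of Article 5, so Article 3 is not affected. Article 7 declares Article 2, Article 4, and Article 5 mutually dependent; since one of them has fallen, all of them are of no effect. That brings down Article 2 and Article 4 as well. The remainder continues in force under Article 7. The provisions still in force are Article 1, Article 3, and Article 7.

1, 3, 7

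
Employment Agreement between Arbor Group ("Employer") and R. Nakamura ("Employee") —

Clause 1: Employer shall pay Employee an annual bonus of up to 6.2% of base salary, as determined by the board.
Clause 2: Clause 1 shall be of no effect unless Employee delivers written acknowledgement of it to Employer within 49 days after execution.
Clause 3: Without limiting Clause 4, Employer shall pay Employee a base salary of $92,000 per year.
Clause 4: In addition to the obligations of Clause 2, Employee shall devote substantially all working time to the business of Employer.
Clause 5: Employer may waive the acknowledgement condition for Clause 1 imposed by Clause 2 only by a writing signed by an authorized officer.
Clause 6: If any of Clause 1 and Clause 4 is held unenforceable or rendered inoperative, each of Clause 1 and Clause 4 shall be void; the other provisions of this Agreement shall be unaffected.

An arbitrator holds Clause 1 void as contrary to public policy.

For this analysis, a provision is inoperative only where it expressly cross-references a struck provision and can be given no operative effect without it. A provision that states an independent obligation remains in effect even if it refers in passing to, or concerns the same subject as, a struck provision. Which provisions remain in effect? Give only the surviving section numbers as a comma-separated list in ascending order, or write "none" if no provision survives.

Clause 1 is struck. Clause 2 merely fixes the acknowledgement condition for Clause 1; with Clause 1 gone it has nothing to operate on and falls away. The only function of Clause 5 is the waiver condition for Clause 2, so it cannot stand once Clause 2 is removed. Clause 3 mentions Clause 4 but its own obligation stands independently of Clause 4, so Clause 3 is not affected. Clause 6 declares Clause 1 and Clause 4 mutually dependent; since one of them has fallen, all of them are of no effect. That brings down Clause 4 as well. The remainder continues in force under Clause 6. The provisions still in force are Clause 3 and Clause 6.

3, 6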